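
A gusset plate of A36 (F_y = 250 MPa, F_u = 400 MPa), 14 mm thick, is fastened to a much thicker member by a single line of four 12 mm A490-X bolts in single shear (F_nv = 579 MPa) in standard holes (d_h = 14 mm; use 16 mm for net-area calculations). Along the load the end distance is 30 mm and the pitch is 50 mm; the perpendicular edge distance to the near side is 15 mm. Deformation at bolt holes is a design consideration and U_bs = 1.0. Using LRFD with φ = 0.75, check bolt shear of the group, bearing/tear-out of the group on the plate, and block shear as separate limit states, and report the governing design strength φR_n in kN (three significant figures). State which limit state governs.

196 kN (bolt shear governs)

Bolt shear: A_b = π·12²/4 = 113.1 mm²; R_n = 579 × 113.1 × 4 × 1 / 1000 = 261.9 kN → 0.75 × 261.9 = 196 kN.
Bearing: edge l_c = 23, r_n = 154.6 kN; interior l_c = 36, r_n = 161.3 kN; R_n = 154.6 + 3·161.3 = 638.4 kN → 479 kN.
Block shear: A_gv = 2520, A_nv = 1736, A_nt = 98 mm²; R_n = min(0.6F_uA_nv, 0.6F_yA_gv) + U_bs·F_u·A_nt = 417.2 kN → 313 kN.
Bolt shear governs: 196 kN.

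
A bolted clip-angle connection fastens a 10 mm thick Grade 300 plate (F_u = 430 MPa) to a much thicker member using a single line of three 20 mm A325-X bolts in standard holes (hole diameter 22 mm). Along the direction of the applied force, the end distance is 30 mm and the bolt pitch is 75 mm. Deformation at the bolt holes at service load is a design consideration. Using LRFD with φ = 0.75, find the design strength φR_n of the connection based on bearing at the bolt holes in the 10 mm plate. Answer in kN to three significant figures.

383 kN

Per bolt r_n = 1.2 l_c t F_u ≤ 2.4 d t F_u; upper limit = 2.4 × 20 × 10 × 430 / 1000 = 206.4 kN.
Edge bolt: l_c = 30 − 22/2 = 19 mm → 1.2 × 19 × 10 × 430 / 1000 = 98.04 → r_n = 98.04 kN.
Interior bolts: l_c = 75 − 22 = 53 mm → 1.2 × 53 × 10 × 430 / 1000 = 273.5 → r_n = 206.4 kN.
R_n = 1 × 98.04 + 2 × 206.4 = 510.8 kN.
Design strength φR_n = 0.75 × 510.8 = 383 kN.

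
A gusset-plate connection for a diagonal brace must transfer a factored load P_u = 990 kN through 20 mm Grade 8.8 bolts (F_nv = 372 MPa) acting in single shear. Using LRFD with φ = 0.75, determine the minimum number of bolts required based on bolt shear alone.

12 bolts

A_b = π·20²/4 = 314.2 mm².
Per-bolt design strength φR_n = 0.75 × 372 × 314.2 × 1 / 1000 = 87.65 kN.
n ≥ 990 / 87.65 = 11.29 → use 12 bolts.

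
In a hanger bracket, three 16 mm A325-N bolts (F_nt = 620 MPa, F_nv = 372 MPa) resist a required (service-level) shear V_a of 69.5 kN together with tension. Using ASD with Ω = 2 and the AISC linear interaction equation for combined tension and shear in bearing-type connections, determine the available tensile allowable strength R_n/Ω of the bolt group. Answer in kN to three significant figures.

127 kN

A_b = π·16²/4 = 201.1 mm²; f_rv = 69.5 × 1000 / (3 × 201.1) = 115.2 MPa.
F'_nt = 1.3 F_nt − (Ω F_nt / F_nv) f_rv = 1.3·620 − (2·620/372)·115.2 = 421.9 MPa, capped at F_nt → F'_nt = 421.9 MPa.
R_n = F'_nt · A_b · n = 421.9 × 201.1 × 3 / 1000 = 254.5 kN.
Allowable strength R_n/Ω = 254.5 / 2 = 127 kN.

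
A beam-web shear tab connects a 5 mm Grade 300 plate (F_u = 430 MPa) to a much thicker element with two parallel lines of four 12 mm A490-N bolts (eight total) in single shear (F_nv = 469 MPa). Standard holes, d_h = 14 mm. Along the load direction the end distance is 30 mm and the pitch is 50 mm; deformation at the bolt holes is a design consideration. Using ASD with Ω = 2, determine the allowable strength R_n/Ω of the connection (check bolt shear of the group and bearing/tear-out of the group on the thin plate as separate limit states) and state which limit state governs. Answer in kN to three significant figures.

212 kN (bolt shear governs)

Bolt shear: A_b = π·12²/4 = 113.1 mm²; R_n = 469 × 113.1 × 8 × 1 / 1000 = 424.3 kN → 424.3 / 2 = 212 kN.
Bearing (1.2 l_c t F_u ≤ 2.4 d t F_u): upper limit = 2.4·12·5·430 / 1000 = 61.92 kN.
  Edge l_c = 30 − 14/2 = 23 → r_n = 59.34 kN; interior l_c = 50 − 14 = 36 → r_n = 61.92 kN.
  R_n,bearing = 2·59.34 + 6·61.92 = 490.2 kN → 490.2 / 2 = 245 kN.
Bolt shear governs: 212 kN.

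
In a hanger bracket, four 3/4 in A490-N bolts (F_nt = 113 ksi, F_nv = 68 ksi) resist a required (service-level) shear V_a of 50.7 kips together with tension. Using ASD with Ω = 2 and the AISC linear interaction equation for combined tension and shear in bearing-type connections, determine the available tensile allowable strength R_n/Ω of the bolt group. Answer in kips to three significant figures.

A_b = π·0.75²/4 = 0.4418 in²; f_rv = 50.7 / (4 × 0.4418) = 28.69 ksi.
F'_nt = 1.3 F_nt − (Ω F_nt / F_nv) f_rv = 1.3·113 − (2·113/68)·28.69 = 51.55 ksi, capped at F_nt → F'_nt = 51.55 ksi.
R_n = F'_nt · A_b · n = 51.55 × 0.4418 × 4 = 91.09 kips.
Allowable strength R_n/Ω = 91.09 / 2 = 45.5 kips.

45.5 kips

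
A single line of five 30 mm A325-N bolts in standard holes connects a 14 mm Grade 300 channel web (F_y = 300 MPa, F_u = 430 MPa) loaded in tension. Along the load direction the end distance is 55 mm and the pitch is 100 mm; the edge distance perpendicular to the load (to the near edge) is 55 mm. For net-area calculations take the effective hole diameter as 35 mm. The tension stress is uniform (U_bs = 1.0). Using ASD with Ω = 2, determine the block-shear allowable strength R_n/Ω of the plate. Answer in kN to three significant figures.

Shear plane L_v = 55 + 4·100 = 455 mm; A_gv = 455 × 14 = 6370 mm².
A_nv = (455 − 4.5·35) × 14 = 4165 mm².
A_nt = (55 − 0.5·35) × 14 = 525 mm².
0.6 F_u A_nv = 1075 kN; 0.6 F_y A_gv = 1147 kN → shear rupture governs the shear term.
R_n = 1075 + 1.0 × 430 × 525 / 1000 = 1300 kN.
Allowable strength R_n/Ω = 1300 / 2 = 650 kN.

650 kN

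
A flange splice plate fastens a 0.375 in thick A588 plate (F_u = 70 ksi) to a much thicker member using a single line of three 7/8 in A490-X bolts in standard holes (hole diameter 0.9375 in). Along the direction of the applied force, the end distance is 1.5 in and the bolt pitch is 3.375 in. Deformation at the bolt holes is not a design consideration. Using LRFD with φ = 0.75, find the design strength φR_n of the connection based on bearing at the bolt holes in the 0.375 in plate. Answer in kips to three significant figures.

Per bolt r_n = 1.5 l_c t F_u ≤ 3.0 d t F_u; upper limit = 3.0 × 0.875 × 0.375 × 70 = 68.91 kips.
Edge bolt: l_c = 1.5 − 0.9375/2 = 1.031 in → 1.5 × 1.031 × 0.375 × 70 = 40.61 → r_n = 40.61 kips.
Interior bolts: l_c = 3.375 − 0.9375 = 2.438 in → 1.5 × 2.438 × 0.375 × 70 = 95.98 → r_n = 68.91 kips.
R_n = 1 × 40.61 + 2 × 68.91 = 178.4 kips.
Design strength φR_n = 0.75 × 178.4 = 134 kips.

134 kips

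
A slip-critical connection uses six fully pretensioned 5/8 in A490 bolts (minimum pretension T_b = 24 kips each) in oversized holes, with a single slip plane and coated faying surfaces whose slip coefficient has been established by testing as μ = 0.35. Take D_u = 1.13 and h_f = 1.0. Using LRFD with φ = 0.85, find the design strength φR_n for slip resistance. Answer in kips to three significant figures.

R_n = μ · D_u · h_f · T_b · n_s · n_b = 0.35 × 1.13 × 1.0 × 24 × 1 × 6 = 56.95 kips.
Design strength φR_n = 0.85 × 56.95 = 48.4 kips.

48.4 kips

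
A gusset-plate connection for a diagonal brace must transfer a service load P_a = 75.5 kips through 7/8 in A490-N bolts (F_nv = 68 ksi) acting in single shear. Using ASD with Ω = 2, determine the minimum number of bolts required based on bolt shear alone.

4 bolts

A_b = π·0.875²/4 = 0.6013 in².
Per-bolt allowable strength R_n/Ω = 68 × 0.6013 × 1 / 2 = 20.44 kips.
n ≥ 75.5 / 20.44 = 3.693 → use 4 bolts.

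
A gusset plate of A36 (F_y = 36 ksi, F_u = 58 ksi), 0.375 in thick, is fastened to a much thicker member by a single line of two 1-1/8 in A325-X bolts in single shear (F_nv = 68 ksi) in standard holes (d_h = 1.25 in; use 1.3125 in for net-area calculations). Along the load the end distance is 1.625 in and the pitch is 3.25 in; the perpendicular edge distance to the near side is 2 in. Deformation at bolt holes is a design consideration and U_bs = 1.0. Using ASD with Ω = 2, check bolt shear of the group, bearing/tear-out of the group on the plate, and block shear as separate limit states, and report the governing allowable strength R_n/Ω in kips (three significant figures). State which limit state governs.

Bolt shear: A_b = π·1.125²/4 = 0.994 in²; R_n = 68 × 0.994 × 2 × 1 = 135.2 kips → 135.2 / 2 = 67.6 kips.
Bearing: edge l_c = 1, r_n = 26.1 kips; interior l_c = 2, r_n = 52.2 kips; R_n = 26.1 + 1·52.2 = 78.3 kips → 39.1 kips.
Block shear: A_gv = 1.828, A_nv = 1.09, A_nt = 0.5039 in²; R_n = min(0.6F_uA_nv, 0.6F_yA_gv) + U_bs·F_u·A_nt = 67.15 kips → 33.6 kips.
Block shear governs: 33.6 kips.

33.6 kips (block shear governs)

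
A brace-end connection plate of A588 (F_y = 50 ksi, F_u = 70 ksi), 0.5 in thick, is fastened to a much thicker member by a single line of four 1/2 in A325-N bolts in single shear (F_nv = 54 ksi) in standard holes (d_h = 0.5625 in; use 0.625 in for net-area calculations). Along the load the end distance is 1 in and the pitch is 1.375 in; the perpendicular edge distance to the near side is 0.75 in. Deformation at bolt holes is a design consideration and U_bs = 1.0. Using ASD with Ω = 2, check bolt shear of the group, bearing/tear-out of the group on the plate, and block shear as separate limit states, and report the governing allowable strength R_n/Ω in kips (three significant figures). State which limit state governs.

21.2 kips (bolt shear governs)

Bolt shear: A_b = π·0.5²/4 = 0.1963 in²; R_n = 54 × 0.1963 × 4 × 1 = 42.41 kips → 42.41 / 2 = 21.2 kips.
Bearing: edge l_c = 0.7188, r_n = 30.19 kips; interior l_c = 0.8125, r_n = 34.12 kips; R_n = 30.19 + 3·34.12 = 132.6 kips → 66.3 kips.
Block shear: A_gv = 2.562, A_nv = 1.469, A_nt = 0.2188 in²; R_n = min(0.6F_uA_nv, 0.6F_yA_gv) + U_bs·F_u·A_nt = 77 kips → 38.5 kips.
Bolt shear governs: 21.2 kips.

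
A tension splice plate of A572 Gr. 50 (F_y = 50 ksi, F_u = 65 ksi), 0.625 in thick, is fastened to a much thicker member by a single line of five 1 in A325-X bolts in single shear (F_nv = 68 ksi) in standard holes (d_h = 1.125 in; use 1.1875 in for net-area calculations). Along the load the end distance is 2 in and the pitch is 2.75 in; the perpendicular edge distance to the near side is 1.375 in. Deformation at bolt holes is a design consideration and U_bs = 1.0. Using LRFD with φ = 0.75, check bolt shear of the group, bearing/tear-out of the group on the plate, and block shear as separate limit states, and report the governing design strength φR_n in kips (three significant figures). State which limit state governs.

Bolt shear: A_b = π·1²/4 = 0.7854 in²; R_n = 68 × 0.7854 × 5 × 1 = 267 kips → 0.75 × 267 = 200 kips.
Bearing: edge l_c = 1.438, r_n = 70.08 kips; interior l_c = 1.625, r_n = 79.22 kips; R_n = 70.08 + 4·79.22 = 387 kips → 290 kips.
Block shear: A_gv = 8.125, A_nv = 4.785, A_nt = 0.4883 in²; R_n = min(0.6F_uA_nv, 0.6F_yA_gv) + U_bs·F_u·A_nt = 218.4 kips → 164 kips.
Block shear governs: 164 kips.

164 kips (block shear governs)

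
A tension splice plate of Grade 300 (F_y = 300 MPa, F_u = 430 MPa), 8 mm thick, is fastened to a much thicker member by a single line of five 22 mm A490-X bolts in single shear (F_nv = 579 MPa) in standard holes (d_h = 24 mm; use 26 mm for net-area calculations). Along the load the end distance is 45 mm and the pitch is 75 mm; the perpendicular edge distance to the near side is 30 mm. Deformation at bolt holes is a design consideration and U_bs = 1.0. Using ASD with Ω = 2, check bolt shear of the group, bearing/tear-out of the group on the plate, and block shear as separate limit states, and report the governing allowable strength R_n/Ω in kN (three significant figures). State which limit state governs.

Bolt shear: A_b = π·22²/4 = 380.1 mm²; R_n = 579 × 380.1 × 5 × 1 / 1000 = 1100 kN → 1100 / 2 = 550 kN.
Bearing: edge l_c = 33, r_n = 136.2 kN; interior l_c = 51, r_n = 181.6 kN; R_n = 136.2 + 4·181.6 = 862.8 kN → 431 kN.
Block shear: A_gv = 2760, A_nv = 1824, A_nt = 136 mm²; R_n = min(0.6F_uA_nv, 0.6F_yA_gv) + U_bs·F_u·A_nt = 529.1 kN → 265 kN.
Block shear governs: 265 kN.

265 kN (block shear governs)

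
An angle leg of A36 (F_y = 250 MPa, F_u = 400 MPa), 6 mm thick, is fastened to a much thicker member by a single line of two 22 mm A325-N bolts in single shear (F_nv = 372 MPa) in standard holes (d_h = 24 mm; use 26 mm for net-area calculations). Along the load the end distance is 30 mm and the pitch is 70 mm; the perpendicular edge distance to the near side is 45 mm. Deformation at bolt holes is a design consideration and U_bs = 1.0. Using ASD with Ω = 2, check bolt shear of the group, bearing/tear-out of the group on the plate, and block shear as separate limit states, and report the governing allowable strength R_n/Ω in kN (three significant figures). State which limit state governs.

82.3 kN (block shear governs)

Bolt shear: A_b = π·22²/4 = 380.1 mm²; R_n = 372 × 380.1 × 2 × 1 / 1000 = 282.8 kN → 282.8 / 2 = 141 kN.
Bearing: edge l_c = 18, r_n = 51.84 kN; interior l_c = 46, r_n = 126.7 kN; R_n = 51.84 + 1·126.7 = 178.6 kN → 89.3 kN.
Block shear: A_gv = 600, A_nv = 366, A_nt = 192 mm²; R_n = min(0.6F_uA_nv, 0.6F_yA_gv) + U_bs·F_u·A_nt = 164.6 kN → 82.3 kN.
Block shear governs: 82.3 kN.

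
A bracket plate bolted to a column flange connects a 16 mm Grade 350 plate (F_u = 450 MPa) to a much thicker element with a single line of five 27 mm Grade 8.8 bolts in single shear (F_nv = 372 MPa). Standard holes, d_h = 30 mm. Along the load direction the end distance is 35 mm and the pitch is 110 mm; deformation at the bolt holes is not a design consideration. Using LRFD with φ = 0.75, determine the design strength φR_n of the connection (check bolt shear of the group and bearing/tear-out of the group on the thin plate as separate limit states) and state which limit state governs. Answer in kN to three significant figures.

799 kN (bolt shear governs)

Bolt shear: A_b = π·27²/4 = 572.6 mm²; R_n = 372 × 572.6 × 5 × 1 / 1000 = 1065 kN → 0.75 × 1065 = 799 kN.
Bearing (1.5 l_c t F_u ≤ 3.0 d t F_u): upper limit = 3.0·27·16·450 / 1000 = 583.2 kN.
  Edge l_c = 35 − 30/2 = 20 → r_n = 216 kN; interior l_c = 110 − 30 = 80 → r_n = 583.2 kN.
  R_n,bearing = 1·216 + 4·583.2 = 2549 kN → 0.75 × 2549 = 1910 kN.
Bolt shear governs: 799 kN.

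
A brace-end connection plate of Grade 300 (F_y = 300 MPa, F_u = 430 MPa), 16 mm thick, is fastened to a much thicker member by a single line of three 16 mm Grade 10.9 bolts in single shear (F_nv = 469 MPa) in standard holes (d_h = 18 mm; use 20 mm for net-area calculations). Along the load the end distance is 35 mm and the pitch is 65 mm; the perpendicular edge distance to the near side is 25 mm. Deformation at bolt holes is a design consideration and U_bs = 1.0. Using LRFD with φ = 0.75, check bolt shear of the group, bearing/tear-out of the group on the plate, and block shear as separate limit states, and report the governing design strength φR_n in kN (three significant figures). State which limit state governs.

212 kN (bolt shear governs)

Bolt shear: A_b = π·16²/4 = 201.1 mm²; R_n = 469 × 201.1 × 3 × 1 / 1000 = 282.9 kN → 0.75 × 282.9 = 212 kN.
Bearing: edge l_c = 26, r_n = 214.7 kN; interior l_c = 47, r_n = 264.2 kN; R_n = 214.7 + 2·264.2 = 743 kN → 557 kN.
Block shear: A_gv = 2640, A_nv = 1840, A_nt = 240 mm²; R_n = min(0.6F_uA_nv, 0.6F_yA_gv) + U_bs·F_u·A_nt = 577.9 kN → 433 kN.
Bolt shear governs: 212 kN.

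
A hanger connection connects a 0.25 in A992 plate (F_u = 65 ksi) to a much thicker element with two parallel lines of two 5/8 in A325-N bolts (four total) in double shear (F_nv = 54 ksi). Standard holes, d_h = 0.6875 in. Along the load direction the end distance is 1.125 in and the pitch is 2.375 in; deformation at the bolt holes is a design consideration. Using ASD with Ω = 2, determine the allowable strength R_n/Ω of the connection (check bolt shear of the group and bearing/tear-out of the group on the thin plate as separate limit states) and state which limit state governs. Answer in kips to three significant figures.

39.6 kips (bearing governs)

Bolt shear: A_b = π·0.625²/4 = 0.3068 in²; R_n = 54 × 0.3068 × 4 × 2 = 132.5 kips → 132.5 / 2 = 66.3 kips.
Bearing (1.2 l_c t F_u ≤ 2.4 d t F_u): upper limit = 2.4·0.625·0.25·65 = 24.38 kips.
  Edge l_c = 1.125 − 0.6875/2 = 0.7812 → r_n = 15.23 kips; interior l_c = 2.375 − 0.6875 = 1.688 → r_n = 24.38 kips.
  R_n,bearing = 2·15.23 + 2·24.38 = 79.22 kips → 79.22 / 2 = 39.6 kips.
Bearing governs: 39.6 kips.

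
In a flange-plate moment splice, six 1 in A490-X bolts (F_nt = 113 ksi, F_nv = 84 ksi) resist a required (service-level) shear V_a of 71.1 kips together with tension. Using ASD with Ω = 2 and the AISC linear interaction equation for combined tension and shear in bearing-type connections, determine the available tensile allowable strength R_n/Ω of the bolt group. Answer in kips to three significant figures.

250 kips

A_b = π·1²/4 = 0.7854 in²; f_rv = 71.1 / (6 × 0.7854) = 15.09 ksi.
F'_nt = 1.3 F_nt − (Ω F_nt / F_nv) f_rv = 1.3·113 − (2·113/84)·15.09 = 106.3 ksi, capped at F_nt → F'_nt = 106.3 ksi.
R_n = F'_nt · A_b · n = 106.3 × 0.7854 × 6 = 501 kips.
Allowable strength R_n/Ω = 501 / 2 = 250 kips.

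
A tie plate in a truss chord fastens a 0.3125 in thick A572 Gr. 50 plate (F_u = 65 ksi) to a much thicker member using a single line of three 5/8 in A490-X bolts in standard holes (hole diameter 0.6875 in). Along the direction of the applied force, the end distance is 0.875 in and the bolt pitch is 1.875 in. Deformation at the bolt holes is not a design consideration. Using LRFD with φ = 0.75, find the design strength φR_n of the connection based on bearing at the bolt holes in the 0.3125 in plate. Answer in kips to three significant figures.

Per bolt r_n = 1.5 l_c t F_u ≤ 3.0 d t F_u; upper limit = 3.0 × 0.625 × 0.3125 × 65 = 38.09 kips.
Edge bolt: l_c = 0.875 − 0.6875/2 = 0.5312 in → 1.5 × 0.5312 × 0.3125 × 65 = 16.19 → r_n = 16.19 kips.
Interior bolts: l_c = 1.875 − 0.6875 = 1.188 in → 1.5 × 1.188 × 0.3125 × 65 = 36.18 → r_n = 36.18 kips.
R_n = 1 × 16.19 + 2 × 36.18 = 88.55 kips.
Design strength φR_n = 0.75 × 88.55 = 66.4 kips.

66.4 kips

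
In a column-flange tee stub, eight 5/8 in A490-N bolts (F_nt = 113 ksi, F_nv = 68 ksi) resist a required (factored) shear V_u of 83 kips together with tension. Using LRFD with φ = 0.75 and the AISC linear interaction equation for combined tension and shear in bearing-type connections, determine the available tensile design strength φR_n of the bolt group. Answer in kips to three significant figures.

132 kips

A_b = π·0.625²/4 = 0.3068 in²; f_rv = 83 / (8 × 0.3068) = 33.82 ksi.
F'_nt = 1.3 F_nt − (F_nt / φF_nv) f_rv = 1.3·113 − (113/(0.75·68))·33.82 = 71.97 ksi, capped at F_nt → F'_nt = 71.97 ksi.
R_n = F'_nt · A_b · n = 71.97 × 0.3068 × 8 = 176.6 kips.
Design strength φR_n = 0.75 × 176.6 = 132 kips.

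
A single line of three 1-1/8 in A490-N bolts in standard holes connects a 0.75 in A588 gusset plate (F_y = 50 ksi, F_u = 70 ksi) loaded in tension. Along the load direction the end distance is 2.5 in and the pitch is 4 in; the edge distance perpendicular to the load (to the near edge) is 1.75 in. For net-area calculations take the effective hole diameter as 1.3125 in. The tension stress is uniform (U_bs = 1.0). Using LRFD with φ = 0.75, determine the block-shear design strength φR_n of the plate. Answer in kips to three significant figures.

214 kips

Shear plane L_v = 2.5 + 2·4 = 10.5 in; A_gv = 10.5 × 0.75 = 7.875 in².
A_nv = (10.5 − 2.5·1.3125) × 0.75 = 5.414 in².
A_nt = (1.75 − 0.5·1.3125) × 0.75 = 0.8203 in².
0.6 F_u A_nv = 227.4 kips; 0.6 F_y A_gv = 236.2 kips → shear rupture governs the shear term.
R_n = 227.4 + 1.0 × 70 × 0.8203 = 284.8 kips.
Design strength φR_n = 0.75 × 284.8 = 214 kips.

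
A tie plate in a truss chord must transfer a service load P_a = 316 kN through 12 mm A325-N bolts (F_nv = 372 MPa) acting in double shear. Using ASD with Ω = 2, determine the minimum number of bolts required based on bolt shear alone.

8 bolts

A_b = π·12²/4 = 113.1 mm².
Per-bolt allowable strength R_n/Ω = 372 × 113.1 × 2 / 1000 / 2 = 42.07 kN.
n ≥ 316 / 42.07 = 7.511 → use 8 bolts.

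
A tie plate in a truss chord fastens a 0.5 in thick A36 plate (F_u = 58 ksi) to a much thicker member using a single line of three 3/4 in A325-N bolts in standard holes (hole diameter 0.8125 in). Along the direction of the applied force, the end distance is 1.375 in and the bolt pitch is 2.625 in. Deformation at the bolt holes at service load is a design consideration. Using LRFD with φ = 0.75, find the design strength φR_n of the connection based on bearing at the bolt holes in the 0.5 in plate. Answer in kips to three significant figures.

104 kips

Per bolt r_n = 1.2 l_c t F_u ≤ 2.4 d t F_u; upper limit = 2.4 × 0.75 × 0.5 × 58 = 52.2 kips.
Edge bolt: l_c = 1.375 − 0.8125/2 = 0.9688 in → 1.2 × 0.9688 × 0.5 × 58 = 33.71 → r_n = 33.71 kips.
Interior bolts: l_c = 2.625 − 0.8125 = 1.812 in → 1.2 × 1.812 × 0.5 × 58 = 63.07 → r_n = 52.2 kips.
R_n = 1 × 33.71 + 2 × 52.2 = 138.1 kips.
Design strength φR_n = 0.75 × 138.1 = 104 kips.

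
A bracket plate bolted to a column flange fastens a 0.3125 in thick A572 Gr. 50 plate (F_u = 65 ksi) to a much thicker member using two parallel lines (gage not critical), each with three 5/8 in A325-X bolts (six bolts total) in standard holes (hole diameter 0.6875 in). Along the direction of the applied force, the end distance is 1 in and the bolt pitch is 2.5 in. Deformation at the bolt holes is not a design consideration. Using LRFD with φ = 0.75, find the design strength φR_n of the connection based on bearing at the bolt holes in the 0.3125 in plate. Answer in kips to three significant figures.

Per bolt r_n = 1.5 l_c t F_u ≤ 3.0 d t F_u; upper limit = 3.0 × 0.625 × 0.3125 × 65 = 38.09 kips.
Edge bolt: l_c = 1 − 0.6875/2 = 0.6562 in → 1.5 × 0.6562 × 0.3125 × 65 = 20 → r_n = 20 kips.
Interior bolts: l_c = 2.5 − 0.6875 = 1.812 in → 1.5 × 1.812 × 0.3125 × 65 = 55.22 → r_n = 38.09 kips.
R_n = 2 × 20 + 4 × 38.09 = 192.3 kips.
Design strength φR_n = 0.75 × 192.3 = 144 kips.

144 kips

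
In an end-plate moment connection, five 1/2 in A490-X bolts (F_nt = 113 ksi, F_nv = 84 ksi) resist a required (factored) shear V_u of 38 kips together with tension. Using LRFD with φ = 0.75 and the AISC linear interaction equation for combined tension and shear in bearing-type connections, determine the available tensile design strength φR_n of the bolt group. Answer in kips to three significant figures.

A_b = π·0.5²/4 = 0.1963 in²; f_rv = 38 / (5 × 0.1963) = 38.71 ksi.
F'_nt = 1.3 F_nt − (F_nt / φF_nv) f_rv = 1.3·113 − (113/(0.75·84))·38.71 = 77.47 ksi, capped at F_nt → F'_nt = 77.47 ksi.
R_n = F'_nt · A_b · n = 77.47 × 0.1963 × 5 = 76.06 kips.
Design strength φR_n = 0.75 × 76.06 = 57 kips.

57 kips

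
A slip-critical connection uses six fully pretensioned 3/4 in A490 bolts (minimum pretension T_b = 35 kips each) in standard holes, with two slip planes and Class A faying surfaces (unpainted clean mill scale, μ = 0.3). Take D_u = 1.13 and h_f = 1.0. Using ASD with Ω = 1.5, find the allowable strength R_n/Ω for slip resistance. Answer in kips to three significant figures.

R_n = μ · D_u · h_f · T_b · n_s · n_b = 0.3 × 1.13 × 1.0 × 35 × 2 × 6 = 142.4 kips.
Allowable strength R_n/Ω = 142.4 / 1.5 = 94.9 kips.

94.9 kips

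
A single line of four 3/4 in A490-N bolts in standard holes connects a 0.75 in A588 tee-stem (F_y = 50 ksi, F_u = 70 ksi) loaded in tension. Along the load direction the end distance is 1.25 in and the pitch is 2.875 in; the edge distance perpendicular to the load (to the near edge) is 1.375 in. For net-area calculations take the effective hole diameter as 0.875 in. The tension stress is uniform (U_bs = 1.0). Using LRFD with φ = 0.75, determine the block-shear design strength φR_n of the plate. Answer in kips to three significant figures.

198 kips

Shear plane L_v = 1.25 + 3·2.875 = 9.875 in; A_gv = 9.875 × 0.75 = 7.406 in².
A_nv = (9.875 − 3.5·0.875) × 0.75 = 5.109 in².
A_nt = (1.375 − 0.5·0.875) × 0.75 = 0.7031 in².
0.6 F_u A_nv = 214.6 kips; 0.6 F_y A_gv = 222.2 kips → shear rupture governs the shear term.
R_n = 214.6 + 1.0 × 70 × 0.7031 = 263.8 kips.
Design strength φR_n = 0.75 × 263.8 = 198 kips.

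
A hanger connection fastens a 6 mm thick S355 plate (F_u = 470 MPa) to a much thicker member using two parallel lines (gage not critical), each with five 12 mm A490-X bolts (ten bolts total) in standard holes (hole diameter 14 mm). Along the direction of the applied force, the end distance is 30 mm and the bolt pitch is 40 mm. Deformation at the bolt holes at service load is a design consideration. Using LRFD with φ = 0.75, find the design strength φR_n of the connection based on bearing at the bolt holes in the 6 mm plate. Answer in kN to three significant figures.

Per bolt r_n = 1.2 l_c t F_u ≤ 2.4 d t F_u; upper limit = 2.4 × 12 × 6 × 470 / 1000 = 81.22 kN.
Edge bolt: l_c = 30 − 14/2 = 23 mm → 1.2 × 23 × 6 × 470 / 1000 = 77.83 → r_n = 77.83 kN.
Interior bolts: l_c = 40 − 14 = 26 mm → 1.2 × 26 × 6 × 470 / 1000 = 87.98 → r_n = 81.22 kN.
R_n = 2 × 77.83 + 8 × 81.22 = 805.4 kN.
Design strength φR_n = 0.75 × 805.4 = 604 kN.

604 kN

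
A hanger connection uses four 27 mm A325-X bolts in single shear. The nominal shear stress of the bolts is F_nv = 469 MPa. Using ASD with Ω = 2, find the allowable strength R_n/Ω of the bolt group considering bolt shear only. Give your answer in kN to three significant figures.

A_b = π × 27² / 4 = 572.6 mm².
R_n = F_nv · A_b · n · n_s = 469 × 572.6 × 4 × 1 / 1000 = 1074 kN.
Allowable strength R_n/Ω = 1074 / 2 = 537 kN.

537 kN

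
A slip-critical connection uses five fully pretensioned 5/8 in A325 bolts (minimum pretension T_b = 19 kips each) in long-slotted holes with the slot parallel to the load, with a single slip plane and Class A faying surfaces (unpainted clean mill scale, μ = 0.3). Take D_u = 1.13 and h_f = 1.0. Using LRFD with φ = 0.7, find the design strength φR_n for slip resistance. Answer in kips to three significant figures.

22.5 kips

R_n = μ · D_u · h_f · T_b · n_s · n_b = 0.3 × 1.13 × 1.0 × 19 × 1 × 5 = 32.2 kips.
Design strength φR_n = 0.7 × 32.2 = 22.5 kips.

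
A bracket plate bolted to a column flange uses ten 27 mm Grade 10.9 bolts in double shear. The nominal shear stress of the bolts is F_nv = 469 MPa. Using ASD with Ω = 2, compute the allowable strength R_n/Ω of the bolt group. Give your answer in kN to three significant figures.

2690 kN

A_b = π × 27² / 4 = 572.6 mm².
R_n = F_nv · A_b · n · n_s = 469 × 572.6 × 10 × 2 / 1000 = 5371 kN.
Allowable strength R_n/Ω = 5371 / 2 = 2690 kN.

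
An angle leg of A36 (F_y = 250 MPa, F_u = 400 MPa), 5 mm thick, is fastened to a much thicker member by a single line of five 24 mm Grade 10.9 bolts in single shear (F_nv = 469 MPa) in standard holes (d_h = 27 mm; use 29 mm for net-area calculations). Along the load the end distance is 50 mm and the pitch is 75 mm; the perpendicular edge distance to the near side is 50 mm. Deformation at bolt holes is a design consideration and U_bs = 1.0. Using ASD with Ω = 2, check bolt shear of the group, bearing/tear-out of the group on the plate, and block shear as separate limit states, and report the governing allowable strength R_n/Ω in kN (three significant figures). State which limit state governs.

167 kN (block shear governs)

Bolt shear: A_b = π·24²/4 = 452.4 mm²; R_n = 469 × 452.4 × 5 × 1 / 1000 = 1061 kN → 1061 / 2 = 530 kN.
Bearing: edge l_c = 36.5, r_n = 87.6 kN; interior l_c = 48, r_n = 115.2 kN; R_n = 87.6 + 4·115.2 = 548.4 kN → 274 kN.
Block shear: A_gv = 1750, A_nv = 1098, A_nt = 177.5 mm²; R_n = min(0.6F_uA_nv, 0.6F_yA_gv) + U_bs·F_u·A_nt = 333.5 kN → 167 kN.
Block shear governs: 167 kN.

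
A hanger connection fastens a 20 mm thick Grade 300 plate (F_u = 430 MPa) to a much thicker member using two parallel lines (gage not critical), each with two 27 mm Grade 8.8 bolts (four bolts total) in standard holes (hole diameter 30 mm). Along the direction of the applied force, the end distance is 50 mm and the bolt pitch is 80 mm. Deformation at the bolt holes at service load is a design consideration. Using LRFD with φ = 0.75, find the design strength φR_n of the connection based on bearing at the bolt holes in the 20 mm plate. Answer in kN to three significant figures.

Per bolt r_n = 1.2 l_c t F_u ≤ 2.4 d t F_u; upper limit = 2.4 × 27 × 20 × 430 / 1000 = 557.3 kN.
Edge bolt: l_c = 50 − 30/2 = 35 mm → 1.2 × 35 × 20 × 430 / 1000 = 361.2 → r_n = 361.2 kN.
Interior bolts: l_c = 80 − 30 = 50 mm → 1.2 × 50 × 20 × 430 / 1000 = 516 → r_n = 516 kN.
R_n = 2 × 361.2 + 2 × 516 = 1754 kN.
Design strength φR_n = 0.75 × 1754 = 1320 kN.

1320 kN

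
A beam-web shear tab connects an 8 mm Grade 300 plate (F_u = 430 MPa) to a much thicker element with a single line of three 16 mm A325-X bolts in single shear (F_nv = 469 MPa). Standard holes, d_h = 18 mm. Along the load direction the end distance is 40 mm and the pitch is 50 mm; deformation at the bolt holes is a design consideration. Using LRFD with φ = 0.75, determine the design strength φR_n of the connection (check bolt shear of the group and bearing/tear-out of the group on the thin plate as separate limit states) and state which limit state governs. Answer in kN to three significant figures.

212 kN (bolt shear governs)

Bolt shear: A_b = π·16²/4 = 201.1 mm²; R_n = 469 × 201.1 × 3 × 1 / 1000 = 282.9 kN → 0.75 × 282.9 = 212 kN.
Bearing (1.2 l_c t F_u ≤ 2.4 d t F_u): upper limit = 2.4·16·8·430 / 1000 = 132.1 kN.
  Edge l_c = 40 − 18/2 = 31 → r_n = 128 kN; interior l_c = 50 − 18 = 32 → r_n = 132.1 kN.
  R_n,bearing = 1·128 + 2·132.1 = 392.2 kN → 0.75 × 392.2 = 294 kN.
Bolt shear governs: 212 kN.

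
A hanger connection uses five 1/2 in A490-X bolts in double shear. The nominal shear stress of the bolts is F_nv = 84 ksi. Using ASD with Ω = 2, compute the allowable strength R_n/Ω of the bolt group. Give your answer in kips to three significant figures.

A_b = π × 0.5² / 4 = 0.1963 in².
R_n = F_nv · A_b · n · n_s = 84 × 0.1963 × 5 × 2 = 164.9 kips.
Allowable strength R_n/Ω = 164.9 / 2 = 82.5 kips.

82.5 kips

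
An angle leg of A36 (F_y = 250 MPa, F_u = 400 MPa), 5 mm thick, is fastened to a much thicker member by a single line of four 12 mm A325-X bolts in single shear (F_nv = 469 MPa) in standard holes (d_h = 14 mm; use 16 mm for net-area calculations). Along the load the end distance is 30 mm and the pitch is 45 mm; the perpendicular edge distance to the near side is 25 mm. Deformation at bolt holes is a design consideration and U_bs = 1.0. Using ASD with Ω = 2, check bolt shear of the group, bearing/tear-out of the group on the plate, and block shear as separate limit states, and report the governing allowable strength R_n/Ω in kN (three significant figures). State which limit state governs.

Bolt shear: A_b = π·12²/4 = 113.1 mm²; R_n = 469 × 113.1 × 4 × 1 / 1000 = 212.2 kN → 212.2 / 2 = 106 kN.
Bearing: edge l_c = 23, r_n = 55.2 kN; interior l_c = 31, r_n = 57.6 kN; R_n = 55.2 + 3·57.6 = 228 kN → 114 kN.
Block shear: A_gv = 825, A_nv = 545, A_nt = 85 mm²; R_n = min(0.6F_uA_nv, 0.6F_yA_gv) + U_bs·F_u·A_nt = 157.8 kN → 78.9 kN.
Block shear governs: 78.9 kN.

78.9 kN (block shear governs)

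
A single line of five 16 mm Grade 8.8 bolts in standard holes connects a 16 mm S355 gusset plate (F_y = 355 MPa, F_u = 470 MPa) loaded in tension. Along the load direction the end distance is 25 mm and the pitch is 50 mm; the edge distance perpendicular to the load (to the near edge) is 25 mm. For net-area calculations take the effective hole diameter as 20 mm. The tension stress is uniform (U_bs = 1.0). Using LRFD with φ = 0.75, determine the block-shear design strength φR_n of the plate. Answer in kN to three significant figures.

541 kN

Shear plane L_v = 25 + 4·50 = 225 mm; A_gv = 225 × 16 = 3600 mm².
A_nv = (225 − 4.5·20) × 16 = 2160 mm².
A_nt = (25 − 0.5·20) × 16 = 240 mm².
0.6 F_u A_nv = 609.1 kN; 0.6 F_y A_gv = 766.8 kN → shear rupture governs the shear term.
R_n = 609.1 + 1.0 × 470 × 240 / 1000 = 721.9 kN.
Design strength φR_n = 0.75 × 721.9 = 541 kN.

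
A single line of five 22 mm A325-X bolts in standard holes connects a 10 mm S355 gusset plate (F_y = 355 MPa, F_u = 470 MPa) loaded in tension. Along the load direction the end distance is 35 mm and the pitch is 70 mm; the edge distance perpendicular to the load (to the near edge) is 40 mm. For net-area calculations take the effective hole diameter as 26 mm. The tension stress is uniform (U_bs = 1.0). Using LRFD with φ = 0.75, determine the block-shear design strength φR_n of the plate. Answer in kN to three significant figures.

Shear plane L_v = 35 + 4·70 = 315 mm; A_gv = 315 × 10 = 3150 mm².
A_nv = (315 − 4.5·26) × 10 = 1980 mm².
A_nt = (40 − 0.5·26) × 10 = 270 mm².
0.6 F_u A_nv = 558.4 kN; 0.6 F_y A_gv = 671 kN → shear rupture governs the shear term.
R_n = 558.4 + 1.0 × 470 × 270 / 1000 = 685.3 kN.
Design strength φR_n = 0.75 × 685.3 = 514 kN.

514 kN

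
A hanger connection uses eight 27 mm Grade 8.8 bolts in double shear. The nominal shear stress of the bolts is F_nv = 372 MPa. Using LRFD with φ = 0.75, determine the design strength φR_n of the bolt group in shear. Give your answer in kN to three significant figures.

2560 kN

A_b = π × 27² / 4 = 572.6 mm².
R_n = F_nv · A_b · n · n_s = 372 × 572.6 × 8 × 2 / 1000 = 3408 kN.
Design strength φR_n = 0.75 × 3408 = 2560 kN.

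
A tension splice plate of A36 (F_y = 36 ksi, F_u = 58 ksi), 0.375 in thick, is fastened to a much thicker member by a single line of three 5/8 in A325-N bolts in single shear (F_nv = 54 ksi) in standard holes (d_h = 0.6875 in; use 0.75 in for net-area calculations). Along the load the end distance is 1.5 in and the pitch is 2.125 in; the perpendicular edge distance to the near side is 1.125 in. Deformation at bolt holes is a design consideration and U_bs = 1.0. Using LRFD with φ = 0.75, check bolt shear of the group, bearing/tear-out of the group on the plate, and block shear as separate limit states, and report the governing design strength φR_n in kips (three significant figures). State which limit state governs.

37.3 kips (bolt shear governs)

Bolt shear: A_b = π·0.625²/4 = 0.3068 in²; R_n = 54 × 0.3068 × 3 × 1 = 49.7 kips → 0.75 × 49.7 = 37.3 kips.
Bearing: edge l_c = 1.156, r_n = 30.18 kips; interior l_c = 1.438, r_n = 32.62 kips; R_n = 30.18 + 2·32.62 = 95.43 kips → 71.6 kips.
Block shear: A_gv = 2.156, A_nv = 1.453, A_nt = 0.2812 in²; R_n = min(0.6F_uA_nv, 0.6F_yA_gv) + U_bs·F_u·A_nt = 62.89 kips → 47.2 kips.
Bolt shear governs: 37.3 kips.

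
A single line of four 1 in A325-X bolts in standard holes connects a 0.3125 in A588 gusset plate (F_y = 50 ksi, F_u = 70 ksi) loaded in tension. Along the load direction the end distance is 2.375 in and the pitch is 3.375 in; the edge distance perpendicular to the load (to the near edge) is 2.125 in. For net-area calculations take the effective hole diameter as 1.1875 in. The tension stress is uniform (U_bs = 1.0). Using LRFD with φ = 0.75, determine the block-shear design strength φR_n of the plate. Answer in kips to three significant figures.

Shear plane L_v = 2.375 + 3·3.375 = 12.5 in; A_gv = 12.5 × 0.3125 = 3.906 in².
A_nv = (12.5 − 3.5·1.1875) × 0.3125 = 2.607 in².
A_nt = (2.125 − 0.5·1.1875) × 0.3125 = 0.4785 in².
0.6 F_u A_nv = 109.5 kips; 0.6 F_y A_gv = 117.2 kips → shear rupture governs the shear term.
R_n = 109.5 + 1.0 × 70 × 0.4785 = 143 kips.
Design strength φR_n = 0.75 × 143 = 107 kips.

107 kips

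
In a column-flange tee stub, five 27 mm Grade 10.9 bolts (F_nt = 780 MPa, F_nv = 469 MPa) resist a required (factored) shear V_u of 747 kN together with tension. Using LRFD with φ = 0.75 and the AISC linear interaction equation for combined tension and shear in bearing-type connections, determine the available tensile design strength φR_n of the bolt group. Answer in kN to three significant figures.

935 kN

A_b = π·27²/4 = 572.6 mm²; f_rv = 747 × 1000 / (5 × 572.6) = 260.9 MPa.
F'_nt = 1.3 F_nt − (F_nt / φF_nv) f_rv = 1.3·780 − (780/(0.75·469))·260.9 = 435.4 MPa, capped at F_nt → F'_nt = 435.4 MPa.
R_n = F'_nt · A_b · n = 435.4 × 572.6 × 5 / 1000 = 1246 kN.
Design strength φR_n = 0.75 × 1246 = 935 kN.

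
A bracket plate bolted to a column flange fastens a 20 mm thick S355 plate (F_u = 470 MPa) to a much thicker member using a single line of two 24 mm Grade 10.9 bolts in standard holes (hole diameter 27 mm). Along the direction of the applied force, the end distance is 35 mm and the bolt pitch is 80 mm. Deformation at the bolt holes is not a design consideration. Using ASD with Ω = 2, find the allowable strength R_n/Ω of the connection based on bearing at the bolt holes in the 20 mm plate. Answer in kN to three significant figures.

Per bolt r_n = 1.5 l_c t F_u ≤ 3.0 d t F_u; upper limit = 3.0 × 24 × 20 × 470 / 1000 = 676.8 kN.
Edge bolt: l_c = 35 − 27/2 = 21.5 mm → 1.5 × 21.5 × 20 × 470 / 1000 = 303.2 → r_n = 303.2 kN.
Interior bolts: l_c = 80 − 27 = 53 mm → 1.5 × 53 × 20 × 470 / 1000 = 747.3 → r_n = 676.8 kN.
R_n = 1 × 303.2 + 1 × 676.8 = 980 kN.
Allowable strength R_n/Ω = 980 / 2 = 490 kN.

490 kN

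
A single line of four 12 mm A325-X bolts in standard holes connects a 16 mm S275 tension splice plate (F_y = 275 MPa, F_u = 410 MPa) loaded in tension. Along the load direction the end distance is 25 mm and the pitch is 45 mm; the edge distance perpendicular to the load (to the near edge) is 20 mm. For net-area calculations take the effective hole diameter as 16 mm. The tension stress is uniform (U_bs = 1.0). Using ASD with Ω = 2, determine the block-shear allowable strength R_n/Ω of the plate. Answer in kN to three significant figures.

244 kN

Shear plane L_v = 25 + 3·45 = 160 mm; A_gv = 160 × 16 = 2560 mm².
A_nv = (160 − 3.5·16) × 16 = 1664 mm².
A_nt = (20 − 0.5·16) × 16 = 192 mm².
0.6 F_u A_nv = 409.3 kN; 0.6 F_y A_gv = 422.4 kN → shear rupture governs the shear term.
R_n = 409.3 + 1.0 × 410 × 192 / 1000 = 488.1 kN.
Allowable strength R_n/Ω = 488.1 / 2 = 244 kN.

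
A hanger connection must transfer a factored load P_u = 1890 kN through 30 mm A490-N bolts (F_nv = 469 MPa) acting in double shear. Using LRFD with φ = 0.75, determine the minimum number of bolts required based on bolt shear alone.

4 bolts

A_b = π·30²/4 = 706.9 mm².
Per-bolt design strength φR_n = 0.75 × 469 × 706.9 × 2 / 1000 = 497.3 kN.
n ≥ 1890 / 497.3 = 3.801 → use 4 bolts.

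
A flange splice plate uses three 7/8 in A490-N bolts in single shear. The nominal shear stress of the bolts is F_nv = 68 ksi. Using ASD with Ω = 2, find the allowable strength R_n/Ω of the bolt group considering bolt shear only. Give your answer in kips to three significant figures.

A_b = π × 0.875² / 4 = 0.6013 in².
R_n = F_nv · A_b · n · n_s = 68 × 0.6013 × 3 × 1 = 122.7 kips.
Allowable strength R_n/Ω = 122.7 / 2 = 61.3 kips.

61.3 kips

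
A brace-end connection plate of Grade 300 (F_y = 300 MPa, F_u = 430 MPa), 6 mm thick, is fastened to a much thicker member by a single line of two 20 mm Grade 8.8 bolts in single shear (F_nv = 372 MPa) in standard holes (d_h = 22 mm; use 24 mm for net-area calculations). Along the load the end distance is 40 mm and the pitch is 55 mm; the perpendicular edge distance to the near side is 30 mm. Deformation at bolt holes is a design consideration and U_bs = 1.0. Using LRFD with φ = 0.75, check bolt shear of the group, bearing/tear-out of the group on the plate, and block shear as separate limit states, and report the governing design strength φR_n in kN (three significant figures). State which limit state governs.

103 kN (block shear governs)

Bolt shear: A_b = π·20²/4 = 314.2 mm²; R_n = 372 × 314.2 × 2 × 1 / 1000 = 233.7 kN → 0.75 × 233.7 = 175 kN.
Bearing: edge l_c = 29, r_n = 89.78 kN; interior l_c = 33, r_n = 102.2 kN; R_n = 89.78 + 1·102.2 = 192 kN → 144 kN.
Block shear: A_gv = 570, A_nv = 354, A_nt = 108 mm²; R_n = min(0.6F_uA_nv, 0.6F_yA_gv) + U_bs·F_u·A_nt = 137.8 kN → 103 kN.
Block shear governs: 103 kN.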